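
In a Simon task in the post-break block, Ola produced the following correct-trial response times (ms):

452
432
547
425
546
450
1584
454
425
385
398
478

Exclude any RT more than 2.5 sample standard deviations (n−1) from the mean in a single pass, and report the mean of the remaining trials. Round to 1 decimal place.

453.8 ms

n = 12, ΣRT = 6576, M = 548.000
Σ(x−M)² = 1198640.00; s = √(1198640.00/11) = 330.102
Cutoffs: 548.000 ± 2.5·330.102 → [-277.3, 1373.3]
Outside: 1584 → excluded.
Retained (n=11): Σ = 4992, mean = 4992/11 = 453.818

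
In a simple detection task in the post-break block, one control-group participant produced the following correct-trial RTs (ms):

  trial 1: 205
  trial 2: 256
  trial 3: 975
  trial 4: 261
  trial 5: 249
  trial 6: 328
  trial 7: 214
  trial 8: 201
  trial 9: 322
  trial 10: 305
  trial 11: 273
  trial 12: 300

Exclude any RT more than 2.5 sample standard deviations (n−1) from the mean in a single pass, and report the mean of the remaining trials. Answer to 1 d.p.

n = 12, ΣRT = 3889, M = 324.083
Σ(x−M)² = 482966.92; s = √(482966.92/11) = 209.538
Cutoffs: 324.083 ± 2.5·209.538 → [-199.8, 847.9]
Outside: 975 → excluded.
Retained (n=11): Σ = 2914, mean = 2914/11 = 264.909

264.9 ms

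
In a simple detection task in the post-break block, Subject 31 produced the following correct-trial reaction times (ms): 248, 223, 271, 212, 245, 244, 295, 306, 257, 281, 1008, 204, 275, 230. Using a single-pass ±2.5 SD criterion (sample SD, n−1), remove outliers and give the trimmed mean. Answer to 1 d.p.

253.2 ms

n = 14, ΣRT = 4299, M = 307.071
Σ(x−M)² = 540954.93; s = √(540954.93/13) = 203.990
Cutoffs: 307.071 ± 2.5·203.990 → [-202.9, 817.0]
Outside: 1008 → excluded.
Retained (n=13): Σ = 3291, mean = 3291/13 = 253.154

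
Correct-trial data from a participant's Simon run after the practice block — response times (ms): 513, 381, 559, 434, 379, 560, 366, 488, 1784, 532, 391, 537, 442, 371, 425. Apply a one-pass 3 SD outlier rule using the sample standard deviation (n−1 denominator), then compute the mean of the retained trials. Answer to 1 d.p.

n = 15, ΣRT = 8162, M = 544.133
Σ(x−M)² = 1717851.73; s = √(1717851.73/14) = 350.291
Cutoffs: 544.133 ± 3·350.291 → [-506.7, 1595.0]
Outside: 1784 → excluded.
Retained (n=14): Σ = 6378, mean = 6378/14 = 455.571

455.6 ms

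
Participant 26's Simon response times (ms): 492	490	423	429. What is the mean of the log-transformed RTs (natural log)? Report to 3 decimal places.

6.125

ln(RT): 6.1985, 6.1944, 6.0474, 6.0615
Σ ln(RT) = 24.5017
Mean = 24.5017/4 = 6.12543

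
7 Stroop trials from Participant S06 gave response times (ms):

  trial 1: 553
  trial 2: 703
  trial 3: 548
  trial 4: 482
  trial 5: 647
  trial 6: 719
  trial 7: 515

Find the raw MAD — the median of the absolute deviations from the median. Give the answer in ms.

Sorted: 482, 515, 548, 553, 647, 703, 719 → median = 553
|x − 553|: 0, 150, 5, 71, 94, 166, 38
Sorted deviations: 0, 5, 38, 71, 94, 150, 166 → MAD = 71

71 ms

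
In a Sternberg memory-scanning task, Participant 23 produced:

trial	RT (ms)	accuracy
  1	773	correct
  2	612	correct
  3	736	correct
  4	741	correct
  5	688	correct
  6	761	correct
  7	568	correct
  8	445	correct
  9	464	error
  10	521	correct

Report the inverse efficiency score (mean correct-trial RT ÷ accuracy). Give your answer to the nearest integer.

722 ms

Correct trials (n=9): 773, 612, 736, 741, 688, 761, 568, 445, 521
Mean correct RT = 5845/9 = 649.4444 ms
Proportion correct = 9/10
IES = 649.4444 / (9/10) = 721.605 ms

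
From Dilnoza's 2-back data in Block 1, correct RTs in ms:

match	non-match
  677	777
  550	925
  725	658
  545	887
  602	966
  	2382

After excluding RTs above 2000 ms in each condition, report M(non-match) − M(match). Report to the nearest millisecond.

non-match: exclude 2382
M(match) = 3099/5 = 619.800
M(non-match) = 4213/5 = 842.600
Difference = 842.600 − 619.800 = 222.800 ms

223 ms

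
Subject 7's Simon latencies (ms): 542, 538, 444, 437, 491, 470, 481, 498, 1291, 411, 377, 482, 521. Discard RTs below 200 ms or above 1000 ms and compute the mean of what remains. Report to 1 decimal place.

474.3 ms

Excluded: 1291
Retained (n=12): Σ = 5692
Mean = 5692/12 = 474.3333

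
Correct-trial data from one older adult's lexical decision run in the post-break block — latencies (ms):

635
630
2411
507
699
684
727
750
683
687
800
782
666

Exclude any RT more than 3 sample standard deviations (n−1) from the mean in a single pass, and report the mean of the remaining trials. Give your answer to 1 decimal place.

687.5 ms

n = 13, ΣRT = 10661, M = 820.077
Σ(x−M)² = 2808278.92; s = √(2808278.92/12) = 483.759
Cutoffs: 820.077 ± 3·483.759 → [-631.2, 2271.4]
Outside: 2411 → excluded.
Retained (n=12): Σ = 8250, mean = 8250/12 = 687.500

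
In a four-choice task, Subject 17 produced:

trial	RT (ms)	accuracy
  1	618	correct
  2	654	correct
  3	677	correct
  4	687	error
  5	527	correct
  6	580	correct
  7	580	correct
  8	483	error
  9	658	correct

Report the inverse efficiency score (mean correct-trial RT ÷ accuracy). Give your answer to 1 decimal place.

788.7 ms

Correct trials (n=7): 618, 654, 677, 527, 580, 580, 658
Mean correct RT = 4294/7 = 613.4286 ms
Proportion correct = 7/9
IES = 613.4286 / (7/9) = 788.694 ms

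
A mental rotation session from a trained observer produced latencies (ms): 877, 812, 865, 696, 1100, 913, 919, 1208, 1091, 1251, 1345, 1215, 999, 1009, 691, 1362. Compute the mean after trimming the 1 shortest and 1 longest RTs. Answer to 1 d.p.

1021.4 ms

Sorted: 691, 696, 812, 865, 877, 913, 919, 999, 1009, 1091, 1100, 1208, 1215, 1251, 1345, 1362
Drop lowest 1 (691) and highest 1 (1362)
Remaining (n=14): Σ = 14300, mean = 14300/14 = 1021.429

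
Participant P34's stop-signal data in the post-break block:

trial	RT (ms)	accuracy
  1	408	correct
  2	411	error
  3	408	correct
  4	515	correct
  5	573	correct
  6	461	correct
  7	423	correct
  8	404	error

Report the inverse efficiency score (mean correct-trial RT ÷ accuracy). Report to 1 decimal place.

Correct trials (n=6): 408, 408, 515, 573, 461, 423
Mean correct RT = 2788/6 = 464.6667 ms
Proportion correct = 6/8
IES = 464.6667 / (6/8) = 619.556 ms

619.6 ms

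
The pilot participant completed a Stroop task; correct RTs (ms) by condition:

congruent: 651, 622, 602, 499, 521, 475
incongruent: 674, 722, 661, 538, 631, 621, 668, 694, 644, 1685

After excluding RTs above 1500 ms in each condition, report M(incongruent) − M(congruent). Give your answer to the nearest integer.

incongruent: exclude 1685
M(congruent) = 3370/6 = 561.667
M(incongruent) = 5853/9 = 650.333
Difference = 650.333 − 561.667 = 88.667 ms

89 ms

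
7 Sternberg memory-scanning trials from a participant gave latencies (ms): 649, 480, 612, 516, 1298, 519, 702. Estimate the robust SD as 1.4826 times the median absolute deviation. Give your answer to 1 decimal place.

Sorted: 480, 516, 519, 612, 649, 702, 1298 → median = 612
|x − 612| sorted: 0, 37, 90, 93, 96, 132, 686 → MAD = 93
Robust SD ≈ 1.4826 × 93 = 137.882

137.9 ms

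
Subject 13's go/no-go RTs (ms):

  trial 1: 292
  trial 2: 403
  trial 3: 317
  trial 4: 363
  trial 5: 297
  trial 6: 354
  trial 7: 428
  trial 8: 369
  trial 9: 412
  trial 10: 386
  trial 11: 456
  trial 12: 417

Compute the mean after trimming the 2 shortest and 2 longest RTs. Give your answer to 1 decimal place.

377.6 ms

Sorted: 292, 297, 317, 354, 363, 369, 386, 403, 412, 417, 428, 456
Drop lowest 2 (292, 297) and highest 2 (428, 456)
Remaining (n=8): Σ = 3021, mean = 3021/8 = 377.625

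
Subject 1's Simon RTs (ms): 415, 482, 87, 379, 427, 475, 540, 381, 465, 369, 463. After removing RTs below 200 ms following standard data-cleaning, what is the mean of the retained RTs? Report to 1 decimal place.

Excluded: 87
Retained (n=10): Σ = 4396
Mean = 4396/10 = 439.6000

439.6 ms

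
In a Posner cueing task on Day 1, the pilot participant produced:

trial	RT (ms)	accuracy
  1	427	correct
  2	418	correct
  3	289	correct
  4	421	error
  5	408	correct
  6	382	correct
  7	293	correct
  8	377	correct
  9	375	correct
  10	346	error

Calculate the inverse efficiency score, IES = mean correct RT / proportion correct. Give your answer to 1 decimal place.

Correct trials (n=8): 427, 418, 289, 408, 382, 293, 377, 375
Mean correct RT = 2969/8 = 371.1250 ms
Proportion correct = 8/10
IES = 371.1250 / (8/10) = 463.906 ms

463.9 ms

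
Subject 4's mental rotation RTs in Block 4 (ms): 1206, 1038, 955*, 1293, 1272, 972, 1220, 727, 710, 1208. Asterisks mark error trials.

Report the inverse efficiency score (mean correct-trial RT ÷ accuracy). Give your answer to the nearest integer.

Correct trials (n=9): 1206, 1038, 1293, 1272, 972, 1220, 727, 710, 1208
Mean correct RT = 9646/9 = 1071.7778 ms
Proportion correct = 9/10
IES = 1071.7778 / (9/10) = 1190.864 ms

1191 ms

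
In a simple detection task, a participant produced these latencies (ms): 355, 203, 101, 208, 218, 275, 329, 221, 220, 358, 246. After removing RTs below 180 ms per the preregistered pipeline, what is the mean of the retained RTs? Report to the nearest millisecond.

Excluded: 101
Retained (n=10): Σ = 2633
Mean = 2633/10 = 263.3000

263 ms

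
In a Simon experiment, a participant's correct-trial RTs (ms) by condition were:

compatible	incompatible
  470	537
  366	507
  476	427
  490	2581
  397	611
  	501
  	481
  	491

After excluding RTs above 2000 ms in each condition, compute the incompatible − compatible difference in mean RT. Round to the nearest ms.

68 ms

incompatible: exclude 2581
M(compatible) = 2199/5 = 439.800
M(incompatible) = 3555/7 = 507.857
Difference = 507.857 − 439.800 = 68.057 ms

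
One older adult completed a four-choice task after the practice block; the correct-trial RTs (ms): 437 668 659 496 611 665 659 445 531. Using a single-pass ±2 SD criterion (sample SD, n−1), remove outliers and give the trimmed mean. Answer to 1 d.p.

n = 9, ΣRT = 5171, M = 574.556
Σ(x−M)² = 76276.22; s = √(76276.22/8) = 97.645
Cutoffs: 574.556 ± 2·97.645 → [379.3, 769.8]
No RTs fall outside the cutoffs; all 9 retained. Mean = 5171/9 = 574.556

574.6 ms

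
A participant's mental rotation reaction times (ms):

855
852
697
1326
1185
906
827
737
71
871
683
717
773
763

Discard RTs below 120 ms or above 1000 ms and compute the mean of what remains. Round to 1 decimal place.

789.2 ms

Excluded: 71, 1185, 1326
Retained (n=11): Σ = 8681
Mean = 8681/11 = 789.1818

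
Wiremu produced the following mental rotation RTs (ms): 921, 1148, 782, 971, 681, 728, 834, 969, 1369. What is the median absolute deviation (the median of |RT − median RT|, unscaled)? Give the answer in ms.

Sorted: 681, 728, 782, 834, 921, 969, 971, 1148, 1369 → median = 921
|x − 921|: 0, 227, 139, 50, 240, 193, 87, 48, 448
Sorted deviations: 0, 48, 50, 87, 139, 193, 227, 240, 448 → MAD = 139

139 ms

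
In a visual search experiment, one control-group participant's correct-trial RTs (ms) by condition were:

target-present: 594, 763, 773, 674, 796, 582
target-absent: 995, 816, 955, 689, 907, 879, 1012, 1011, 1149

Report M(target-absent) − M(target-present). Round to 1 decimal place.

237.8 ms

M(target-present) = 4182/6 = 697.000
M(target-absent) = 8413/9 = 934.778
Difference = 934.778 − 697.000 = 237.778 ms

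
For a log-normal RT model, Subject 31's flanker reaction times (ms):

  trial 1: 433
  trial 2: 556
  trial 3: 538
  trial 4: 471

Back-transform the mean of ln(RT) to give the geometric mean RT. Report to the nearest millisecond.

497 ms

ln(RT): 6.0707, 6.3208, 6.2879, 6.1549
Mean ln(RT) = 24.8342/4 = 6.20856
Geometric mean = exp(6.20856) = 496.98 ms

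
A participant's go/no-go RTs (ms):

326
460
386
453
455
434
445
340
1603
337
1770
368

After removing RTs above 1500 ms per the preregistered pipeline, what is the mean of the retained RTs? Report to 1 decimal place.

400.4 ms

Excluded: 1603, 1770
Retained (n=10): Σ = 4004
Mean = 4004/10 = 400.4000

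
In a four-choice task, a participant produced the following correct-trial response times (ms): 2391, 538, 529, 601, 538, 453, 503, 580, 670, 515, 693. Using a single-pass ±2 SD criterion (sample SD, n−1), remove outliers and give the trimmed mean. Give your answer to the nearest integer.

562 ms

n = 11, ΣRT = 8011, M = 728.273
Σ(x−M)² = 3091610.18; s = √(3091610.18/10) = 556.022
Cutoffs: 728.273 ± 2·556.022 → [-383.8, 1840.3]
Outside: 2391 → excluded.
Retained (n=10): Σ = 5620, mean = 5620/10 = 562.000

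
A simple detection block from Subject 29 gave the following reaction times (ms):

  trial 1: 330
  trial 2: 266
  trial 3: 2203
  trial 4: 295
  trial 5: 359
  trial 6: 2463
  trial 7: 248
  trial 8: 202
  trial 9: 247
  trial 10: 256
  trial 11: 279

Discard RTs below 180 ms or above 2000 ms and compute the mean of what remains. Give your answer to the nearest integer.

Excluded: 2203, 2463
Retained (n=9): Σ = 2482
Mean = 2482/9 = 275.7778

276 ms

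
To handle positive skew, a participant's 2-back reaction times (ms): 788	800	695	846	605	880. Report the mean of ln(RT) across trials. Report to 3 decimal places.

6.637

ln(RT): 6.6695, 6.6846, 6.5439, 6.7405, 6.4052, 6.7799
Σ ln(RT) = 39.8237
Mean = 39.8237/6 = 6.63728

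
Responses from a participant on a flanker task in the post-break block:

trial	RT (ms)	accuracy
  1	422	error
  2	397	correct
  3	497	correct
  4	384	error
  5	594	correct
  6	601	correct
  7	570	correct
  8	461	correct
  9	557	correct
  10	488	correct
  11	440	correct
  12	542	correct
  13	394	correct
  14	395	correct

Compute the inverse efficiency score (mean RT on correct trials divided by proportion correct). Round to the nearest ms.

577 ms

Correct trials (n=12): 397, 497, 594, 601, 570, 461, 557, 488, 440, 542, 394, 395
Mean correct RT = 5936/12 = 494.6667 ms
Proportion correct = 12/14
IES = 494.6667 / (12/14) = 577.111 ms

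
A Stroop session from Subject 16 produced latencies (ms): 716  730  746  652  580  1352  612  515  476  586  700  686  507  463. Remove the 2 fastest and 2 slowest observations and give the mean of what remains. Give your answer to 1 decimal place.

628.4 ms

Sorted: 463, 476, 507, 515, 580, 586, 612, 652, 686, 700, 716, 730, 746, 1352
Drop lowest 2 (463, 476) and highest 2 (746, 1352)
Remaining (n=10): Σ = 6284, mean = 6284/10 = 628.400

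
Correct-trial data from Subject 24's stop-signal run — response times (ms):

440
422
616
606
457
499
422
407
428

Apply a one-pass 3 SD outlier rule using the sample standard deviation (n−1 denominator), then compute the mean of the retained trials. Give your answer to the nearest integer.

n = 9, ΣRT = 4297, M = 477.444
Σ(x−M)² = 51564.22; s = √(51564.22/8) = 80.284
Cutoffs: 477.444 ± 3·80.284 → [236.6, 718.3]
No RTs fall outside the cutoffs; all 9 retained. Mean = 4297/9 = 477.444

477 ms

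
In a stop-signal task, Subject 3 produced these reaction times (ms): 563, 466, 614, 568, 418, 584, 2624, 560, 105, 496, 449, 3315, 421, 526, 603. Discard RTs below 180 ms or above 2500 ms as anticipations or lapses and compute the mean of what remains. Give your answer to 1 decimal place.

Excluded: 105, 2624, 3315
Retained (n=12): Σ = 6268
Mean = 6268/12 = 522.3333

522.3 ms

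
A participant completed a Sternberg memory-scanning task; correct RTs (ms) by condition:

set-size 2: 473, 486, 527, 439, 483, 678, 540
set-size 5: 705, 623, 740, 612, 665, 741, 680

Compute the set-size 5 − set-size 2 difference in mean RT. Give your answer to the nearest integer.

M(set-size 2) = 3626/7 = 518.000
M(set-size 5) = 4766/7 = 680.857
Difference = 680.857 − 518.000 = 162.857 ms

163 ms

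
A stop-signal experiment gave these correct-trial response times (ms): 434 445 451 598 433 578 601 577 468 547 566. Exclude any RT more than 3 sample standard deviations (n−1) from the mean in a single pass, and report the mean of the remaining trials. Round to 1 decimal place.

518.0 ms

n = 11, ΣRT = 5698, M = 518.000
Σ(x−M)² = 50114.00; s = √(50114.00/10) = 70.791
Cutoffs: 518.000 ± 3·70.791 → [305.6, 730.4]
No RTs fall outside the cutoffs; all 11 retained. Mean = 5698/11 = 518.000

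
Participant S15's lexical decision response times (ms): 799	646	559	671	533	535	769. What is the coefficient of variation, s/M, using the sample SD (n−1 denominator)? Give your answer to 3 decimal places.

0.170

n = 7, Σ = 4512, M = 644.5714
Σ(x−M)² = 71807.714; s = √(71807.714/6) = 109.3981
CV = 109.3981 / 644.5714 = 0.16972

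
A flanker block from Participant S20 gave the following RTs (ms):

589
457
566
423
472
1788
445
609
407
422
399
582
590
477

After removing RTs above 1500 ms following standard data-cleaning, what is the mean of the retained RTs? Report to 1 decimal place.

495.2 ms

Excluded: 1788
Retained (n=13): Σ = 6438
Mean = 6438/13 = 495.2308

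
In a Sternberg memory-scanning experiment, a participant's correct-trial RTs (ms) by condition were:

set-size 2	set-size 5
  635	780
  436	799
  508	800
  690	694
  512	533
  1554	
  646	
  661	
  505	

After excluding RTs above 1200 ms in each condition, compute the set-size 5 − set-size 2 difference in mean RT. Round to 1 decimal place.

set-size 2: exclude 1554
M(set-size 2) = 4593/8 = 574.125
M(set-size 5) = 3606/5 = 721.200
Difference = 721.200 − 574.125 = 147.075 ms

147.1 ms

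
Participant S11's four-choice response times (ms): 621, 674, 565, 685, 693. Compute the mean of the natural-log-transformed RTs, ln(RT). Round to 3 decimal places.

ln(RT): 6.4313, 6.5132, 6.3368, 6.5294, 6.5410
Σ ln(RT) = 32.3518
Mean = 32.3518/5 = 6.47037

6.470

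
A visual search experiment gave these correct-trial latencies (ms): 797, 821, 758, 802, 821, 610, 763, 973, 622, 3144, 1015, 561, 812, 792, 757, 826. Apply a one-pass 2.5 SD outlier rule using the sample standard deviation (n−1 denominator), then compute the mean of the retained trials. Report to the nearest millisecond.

782 ms

n = 16, ΣRT = 14874, M = 929.625
Σ(x−M)² = 5433313.75; s = √(5433313.75/15) = 601.848
Cutoffs: 929.625 ± 2.5·601.848 → [-575.0, 2434.2]
Outside: 3144 → excluded.
Retained (n=15): Σ = 11730, mean = 11730/15 = 782.000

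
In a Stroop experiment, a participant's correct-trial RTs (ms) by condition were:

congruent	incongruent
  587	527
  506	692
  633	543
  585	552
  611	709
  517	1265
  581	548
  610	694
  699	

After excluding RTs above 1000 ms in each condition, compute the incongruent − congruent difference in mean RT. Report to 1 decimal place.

incongruent: exclude 1265
M(congruent) = 5329/9 = 592.111
M(incongruent) = 4265/7 = 609.286
Difference = 609.286 − 592.111 = 17.175 ms

17.2 ms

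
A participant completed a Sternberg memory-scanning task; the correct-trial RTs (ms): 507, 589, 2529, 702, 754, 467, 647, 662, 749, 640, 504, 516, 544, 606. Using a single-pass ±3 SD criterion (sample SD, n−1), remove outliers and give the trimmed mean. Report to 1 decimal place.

606.7 ms

n = 14, ΣRT = 10416, M = 744.000
Σ(x−M)² = 3540614.00; s = √(3540614.00/13) = 521.876
Cutoffs: 744.000 ± 3·521.876 → [-821.6, 2309.6]
Outside: 2529 → excluded.
Retained (n=13): Σ = 7887, mean = 7887/13 = 606.692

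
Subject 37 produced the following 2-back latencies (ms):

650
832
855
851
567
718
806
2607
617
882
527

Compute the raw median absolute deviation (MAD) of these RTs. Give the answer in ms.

88 ms

Sorted: 527, 567, 617, 650, 718, 806, 832, 851, 855, 882, 2607 → median = 806
|x − 806|: 156, 26, 49, 45, 239, 88, 0, 1801, 189, 76, 279
Sorted deviations: 0, 26, 45, 49, 76, 88, 156, 189, 239, 279, 1801 → MAD = 88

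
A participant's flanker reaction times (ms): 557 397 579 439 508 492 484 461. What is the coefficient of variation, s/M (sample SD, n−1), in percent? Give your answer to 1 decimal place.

12.2%

n = 8, Σ = 3917, M = 489.6250
Σ(x−M)² = 24863.875; s = √(24863.875/7) = 59.5985
CV = 59.5985 / 489.6250 = 0.12172 = 12.172%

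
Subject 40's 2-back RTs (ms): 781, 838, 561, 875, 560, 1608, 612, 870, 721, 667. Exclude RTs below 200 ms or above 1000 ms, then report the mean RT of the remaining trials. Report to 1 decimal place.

720.6 ms

Excluded: 1608
Retained (n=9): Σ = 6485
Mean = 6485/9 = 720.5556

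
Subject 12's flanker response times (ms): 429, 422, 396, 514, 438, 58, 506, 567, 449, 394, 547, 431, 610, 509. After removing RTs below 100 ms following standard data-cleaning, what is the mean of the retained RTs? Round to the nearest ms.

Excluded: 58
Retained (n=13): Σ = 6212
Mean = 6212/13 = 477.8462

478 ms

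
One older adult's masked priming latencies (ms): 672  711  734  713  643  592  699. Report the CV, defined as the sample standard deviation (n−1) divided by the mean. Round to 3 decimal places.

0.072

n = 7, Σ = 4764, M = 680.5714
Σ(x−M)² = 14501.714; s = √(14501.714/6) = 49.1625
CV = 49.1625 / 680.5714 = 0.07224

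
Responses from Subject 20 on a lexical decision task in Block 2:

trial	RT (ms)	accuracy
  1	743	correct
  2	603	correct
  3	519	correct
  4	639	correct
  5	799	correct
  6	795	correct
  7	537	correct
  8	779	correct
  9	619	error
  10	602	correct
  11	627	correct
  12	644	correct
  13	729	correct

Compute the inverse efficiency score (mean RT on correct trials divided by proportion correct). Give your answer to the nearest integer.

724 ms

Correct trials (n=12): 743, 603, 519, 639, 799, 795, 537, 779, 602, 627, 644, 729
Mean correct RT = 8016/12 = 668.0000 ms
Proportion correct = 12/13
IES = 668.0000 / (12/13) = 723.667 ms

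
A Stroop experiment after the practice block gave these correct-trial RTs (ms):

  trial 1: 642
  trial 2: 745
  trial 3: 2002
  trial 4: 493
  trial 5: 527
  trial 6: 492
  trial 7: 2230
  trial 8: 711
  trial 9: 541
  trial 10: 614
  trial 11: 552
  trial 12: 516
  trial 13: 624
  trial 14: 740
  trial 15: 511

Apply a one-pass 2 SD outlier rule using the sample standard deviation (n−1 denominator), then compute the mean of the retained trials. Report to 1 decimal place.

n = 15, ΣRT = 11940, M = 796.000
Σ(x−M)² = 4150950.00; s = √(4150950.00/14) = 544.515
Cutoffs: 796.000 ± 2·544.515 → [-293.0, 1885.0]
Outside: 2002, 2230 → excluded.
Retained (n=13): Σ = 7708, mean = 7708/13 = 592.923

592.9 ms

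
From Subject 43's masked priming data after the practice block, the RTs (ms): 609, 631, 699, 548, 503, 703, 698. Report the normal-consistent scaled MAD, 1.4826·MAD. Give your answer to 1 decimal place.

100.8 ms

Sorted: 503, 548, 609, 631, 698, 699, 703 → median = 631
|x − 631| sorted: 0, 22, 67, 68, 72, 83, 128 → MAD = 68
Robust SD ≈ 1.4826 × 68 = 100.817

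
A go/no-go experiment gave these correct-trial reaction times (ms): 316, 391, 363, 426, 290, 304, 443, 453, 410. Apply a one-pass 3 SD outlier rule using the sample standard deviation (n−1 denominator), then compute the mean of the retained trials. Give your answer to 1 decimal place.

377.3 ms

n = 9, ΣRT = 3396, M = 377.333
Σ(x−M)² = 30632.00; s = √(30632.00/8) = 61.879
Cutoffs: 377.333 ± 3·61.879 → [191.7, 563.0]
No RTs fall outside the cutoffs; all 9 retained. Mean = 3396/9 = 377.333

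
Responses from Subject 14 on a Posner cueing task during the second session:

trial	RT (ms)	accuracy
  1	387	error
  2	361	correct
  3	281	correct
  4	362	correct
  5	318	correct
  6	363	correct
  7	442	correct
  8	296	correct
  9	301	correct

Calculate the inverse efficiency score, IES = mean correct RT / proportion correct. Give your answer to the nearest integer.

Correct trials (n=8): 361, 281, 362, 318, 363, 442, 296, 301
Mean correct RT = 2724/8 = 340.5000 ms
Proportion correct = 8/9
IES = 340.5000 / (8/9) = 383.062 ms

383 ms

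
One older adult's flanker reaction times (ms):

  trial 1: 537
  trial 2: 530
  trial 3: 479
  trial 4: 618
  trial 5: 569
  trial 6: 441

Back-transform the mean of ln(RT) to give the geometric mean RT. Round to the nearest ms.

ln(RT): 6.2860, 6.2729, 6.1717, 6.4265, 6.3439, 6.0890
Mean ln(RT) = 37.5900/6 = 6.26500
Geometric mean = exp(6.26500) = 525.84 ms

526 ms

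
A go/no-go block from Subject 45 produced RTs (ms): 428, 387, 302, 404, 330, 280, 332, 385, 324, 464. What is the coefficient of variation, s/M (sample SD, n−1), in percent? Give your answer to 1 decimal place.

16.2%

n = 10, Σ = 3636, M = 363.6000
Σ(x−M)² = 31344.400; s = √(31344.400/9) = 59.0145
CV = 59.0145 / 363.6000 = 0.16231 = 16.231%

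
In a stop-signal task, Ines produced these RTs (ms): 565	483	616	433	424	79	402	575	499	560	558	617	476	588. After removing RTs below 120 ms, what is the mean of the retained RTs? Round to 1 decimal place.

Excluded: 79
Retained (n=13): Σ = 6796
Mean = 6796/13 = 522.7692

522.8 ms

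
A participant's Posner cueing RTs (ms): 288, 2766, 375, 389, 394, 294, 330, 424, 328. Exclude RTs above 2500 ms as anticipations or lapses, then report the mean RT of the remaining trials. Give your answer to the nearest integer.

Excluded: 2766
Retained (n=8): Σ = 2822
Mean = 2822/8 = 352.7500

353 ms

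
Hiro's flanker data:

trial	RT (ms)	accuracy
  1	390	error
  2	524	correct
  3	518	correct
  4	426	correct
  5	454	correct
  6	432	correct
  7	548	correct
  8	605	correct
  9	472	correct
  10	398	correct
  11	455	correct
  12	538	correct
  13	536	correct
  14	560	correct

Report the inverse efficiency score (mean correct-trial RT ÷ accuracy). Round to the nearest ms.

Correct trials (n=13): 524, 518, 426, 454, 432, 548, 605, 472, 398, 455, 538, 536, 560
Mean correct RT = 6466/13 = 497.3846 ms
Proportion correct = 13/14
IES = 497.3846 / (13/14) = 535.645 ms

536 ms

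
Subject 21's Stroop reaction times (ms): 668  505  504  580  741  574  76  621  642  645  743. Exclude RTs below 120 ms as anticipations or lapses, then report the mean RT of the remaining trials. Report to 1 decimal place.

Excluded: 76
Retained (n=10): Σ = 6223
Mean = 6223/10 = 622.3000

622.3 ms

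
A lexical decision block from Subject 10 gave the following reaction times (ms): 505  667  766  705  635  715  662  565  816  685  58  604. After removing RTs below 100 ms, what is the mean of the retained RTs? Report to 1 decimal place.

665.9 ms

Excluded: 58
Retained (n=11): Σ = 7325
Mean = 7325/11 = 665.9091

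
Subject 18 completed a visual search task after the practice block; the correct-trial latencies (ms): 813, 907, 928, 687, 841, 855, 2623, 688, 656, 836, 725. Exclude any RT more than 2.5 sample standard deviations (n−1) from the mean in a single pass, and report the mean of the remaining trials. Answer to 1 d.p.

n = 11, ΣRT = 10559, M = 959.909
Σ(x−M)² = 3127726.91; s = √(3127726.91/10) = 559.261
Cutoffs: 959.909 ± 2.5·559.261 → [-438.2, 2358.1]
Outside: 2623 → excluded.
Retained (n=10): Σ = 7936, mean = 7936/10 = 793.600

793.6 ms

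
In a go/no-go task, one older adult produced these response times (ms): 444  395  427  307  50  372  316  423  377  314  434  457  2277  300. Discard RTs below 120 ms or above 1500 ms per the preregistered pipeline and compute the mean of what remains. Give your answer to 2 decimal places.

380.50 ms

Excluded: 50, 2277
Retained (n=12): Σ = 4566
Mean = 4566/12 = 380.5000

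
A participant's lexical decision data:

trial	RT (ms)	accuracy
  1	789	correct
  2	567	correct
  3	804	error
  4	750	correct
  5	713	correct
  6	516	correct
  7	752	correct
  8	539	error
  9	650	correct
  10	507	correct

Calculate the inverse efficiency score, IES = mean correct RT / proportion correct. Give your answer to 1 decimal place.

Correct trials (n=8): 789, 567, 750, 713, 516, 752, 650, 507
Mean correct RT = 5244/8 = 655.5000 ms
Proportion correct = 8/10
IES = 655.5000 / (8/10) = 819.375 ms

819.4 ms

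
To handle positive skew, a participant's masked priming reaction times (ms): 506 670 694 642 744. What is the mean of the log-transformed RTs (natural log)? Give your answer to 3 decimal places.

6.471

ln(RT): 6.2265, 6.5073, 6.5425, 6.4646, 6.6120
Σ ln(RT) = 32.3529
Mean = 32.3529/5 = 6.47058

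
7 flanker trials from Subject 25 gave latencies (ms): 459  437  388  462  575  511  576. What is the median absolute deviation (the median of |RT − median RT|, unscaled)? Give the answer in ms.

49 ms

Sorted: 388, 437, 459, 462, 511, 575, 576 → median = 462
|x − 462|: 3, 25, 74, 0, 113, 49, 114
Sorted deviations: 0, 3, 25, 49, 74, 113, 114 → MAD = 49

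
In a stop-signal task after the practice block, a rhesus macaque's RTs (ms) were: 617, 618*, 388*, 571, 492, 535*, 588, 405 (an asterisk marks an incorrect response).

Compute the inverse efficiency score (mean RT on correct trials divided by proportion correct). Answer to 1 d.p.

Correct trials (n=5): 617, 571, 492, 588, 405
Mean correct RT = 2673/5 = 534.6000 ms
Proportion correct = 5/8
IES = 534.6000 / (5/8) = 855.360 ms

855.4 ms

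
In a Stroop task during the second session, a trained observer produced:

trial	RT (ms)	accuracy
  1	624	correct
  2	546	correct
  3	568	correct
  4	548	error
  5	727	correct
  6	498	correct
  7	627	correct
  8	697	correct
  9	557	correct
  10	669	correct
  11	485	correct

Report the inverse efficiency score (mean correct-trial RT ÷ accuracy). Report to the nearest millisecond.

660 ms

Correct trials (n=10): 624, 546, 568, 727, 498, 627, 697, 557, 669, 485
Mean correct RT = 5998/10 = 599.8000 ms
Proportion correct = 10/11
IES = 599.8000 / (10/11) = 659.780 ms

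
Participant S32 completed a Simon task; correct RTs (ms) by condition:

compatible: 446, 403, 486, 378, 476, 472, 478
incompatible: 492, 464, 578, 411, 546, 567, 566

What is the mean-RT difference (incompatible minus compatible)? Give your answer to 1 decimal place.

M(compatible) = 3139/7 = 448.429
M(incompatible) = 3624/7 = 517.714
Difference = 517.714 − 448.429 = 69.286 ms

69.3 ms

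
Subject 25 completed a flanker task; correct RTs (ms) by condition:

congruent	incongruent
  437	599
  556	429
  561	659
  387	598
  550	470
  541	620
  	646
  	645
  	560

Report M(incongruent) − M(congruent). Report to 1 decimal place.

M(congruent) = 3032/6 = 505.333
M(incongruent) = 5226/9 = 580.667
Difference = 580.667 − 505.333 = 75.333 ms

75.3 ms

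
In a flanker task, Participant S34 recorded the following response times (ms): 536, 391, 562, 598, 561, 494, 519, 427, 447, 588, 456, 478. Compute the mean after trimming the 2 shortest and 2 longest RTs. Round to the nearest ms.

Sorted: 391, 427, 447, 456, 478, 494, 519, 536, 561, 562, 588, 598
Drop lowest 2 (391, 427) and highest 2 (588, 598)
Remaining (n=8): Σ = 4053, mean = 4053/8 = 506.625

507 ms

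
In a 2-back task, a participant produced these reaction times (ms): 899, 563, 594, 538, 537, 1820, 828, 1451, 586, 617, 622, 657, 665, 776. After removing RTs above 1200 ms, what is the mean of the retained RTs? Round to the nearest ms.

657 ms

Excluded: 1451, 1820
Retained (n=12): Σ = 7882
Mean = 7882/12 = 656.8333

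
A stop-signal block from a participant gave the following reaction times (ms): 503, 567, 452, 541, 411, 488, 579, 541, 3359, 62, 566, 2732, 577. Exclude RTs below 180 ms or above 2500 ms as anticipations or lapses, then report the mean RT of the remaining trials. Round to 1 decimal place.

Excluded: 62, 2732, 3359
Retained (n=10): Σ = 5225
Mean = 5225/10 = 522.5000

522.5 ms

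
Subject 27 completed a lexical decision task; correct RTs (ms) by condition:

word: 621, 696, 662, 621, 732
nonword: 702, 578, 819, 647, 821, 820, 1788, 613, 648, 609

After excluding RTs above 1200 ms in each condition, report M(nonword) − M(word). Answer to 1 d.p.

28.8 ms

nonword: exclude 1788
M(word) = 3332/5 = 666.400
M(nonword) = 6257/9 = 695.222
Difference = 695.222 − 666.400 = 28.822 ms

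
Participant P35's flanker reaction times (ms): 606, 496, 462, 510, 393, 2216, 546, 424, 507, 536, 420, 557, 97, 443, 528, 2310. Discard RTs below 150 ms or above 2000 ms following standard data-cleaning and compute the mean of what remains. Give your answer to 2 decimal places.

494.46 ms

Excluded: 97, 2216, 2310
Retained (n=13): Σ = 6428
Mean = 6428/13 = 494.4615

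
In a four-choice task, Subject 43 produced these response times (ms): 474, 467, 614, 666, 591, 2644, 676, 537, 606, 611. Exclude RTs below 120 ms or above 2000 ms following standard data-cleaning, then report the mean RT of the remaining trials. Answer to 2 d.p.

582.44 ms

Excluded: 2644
Retained (n=9): Σ = 5242
Mean = 5242/9 = 582.4444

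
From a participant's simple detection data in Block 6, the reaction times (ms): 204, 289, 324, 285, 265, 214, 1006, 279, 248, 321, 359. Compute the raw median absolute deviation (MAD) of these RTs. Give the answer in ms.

Sorted: 204, 214, 248, 265, 279, 285, 289, 321, 324, 359, 1006 → median = 285
|x − 285|: 81, 4, 39, 0, 20, 71, 721, 6, 37, 36, 74
Sorted deviations: 0, 4, 6, 20, 36, 37, 39, 71, 74, 81, 721 → MAD = 37

37 ms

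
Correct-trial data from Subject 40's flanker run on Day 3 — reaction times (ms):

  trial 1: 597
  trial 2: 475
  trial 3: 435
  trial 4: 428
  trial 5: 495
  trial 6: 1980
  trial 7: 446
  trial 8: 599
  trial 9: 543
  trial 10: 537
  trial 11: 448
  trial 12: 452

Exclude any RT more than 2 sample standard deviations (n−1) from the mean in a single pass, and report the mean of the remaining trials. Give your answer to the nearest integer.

n = 12, ΣRT = 7435, M = 619.583
Σ(x−M)² = 2059208.92; s = √(2059208.92/11) = 432.667
Cutoffs: 619.583 ± 2·432.667 → [-245.8, 1484.9]
Outside: 1980 → excluded.
Retained (n=11): Σ = 5455, mean = 5455/11 = 495.909

496 ms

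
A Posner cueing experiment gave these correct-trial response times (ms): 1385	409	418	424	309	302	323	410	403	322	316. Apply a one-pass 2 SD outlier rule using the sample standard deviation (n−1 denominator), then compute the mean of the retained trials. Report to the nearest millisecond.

n = 11, ΣRT = 5021, M = 456.455
Σ(x−M)² = 973210.73; s = √(973210.73/10) = 311.963
Cutoffs: 456.455 ± 2·311.963 → [-167.5, 1080.4]
Outside: 1385 → excluded.
Retained (n=10): Σ = 3636, mean = 3636/10 = 363.600

364 ms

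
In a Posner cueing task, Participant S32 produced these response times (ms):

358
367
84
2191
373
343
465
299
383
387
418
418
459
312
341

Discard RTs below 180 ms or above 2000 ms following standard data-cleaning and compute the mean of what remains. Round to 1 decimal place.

378.7 ms

Excluded: 84, 2191
Retained (n=13): Σ = 4923
Mean = 4923/13 = 378.6923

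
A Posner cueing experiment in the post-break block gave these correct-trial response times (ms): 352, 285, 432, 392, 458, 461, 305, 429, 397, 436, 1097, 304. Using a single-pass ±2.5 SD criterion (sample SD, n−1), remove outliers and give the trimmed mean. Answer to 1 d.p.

386.5 ms

n = 12, ΣRT = 5348, M = 445.667
Σ(x−M)² = 504872.67; s = √(504872.67/11) = 214.237
Cutoffs: 445.667 ± 2.5·214.237 → [-89.9, 981.3]
Outside: 1097 → excluded.
Retained (n=11): Σ = 4251, mean = 4251/11 = 386.455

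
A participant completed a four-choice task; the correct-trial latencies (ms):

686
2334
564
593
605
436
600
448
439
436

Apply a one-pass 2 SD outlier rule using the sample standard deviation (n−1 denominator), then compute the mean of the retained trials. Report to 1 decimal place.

534.1 ms

n = 10, ΣRT = 7141, M = 714.100
Σ(x−M)² = 2988150.90; s = √(2988150.90/9) = 576.209
Cutoffs: 714.100 ± 2·576.209 → [-438.3, 1866.5]
Outside: 2334 → excluded.
Retained (n=9): Σ = 4807, mean = 4807/9 = 534.111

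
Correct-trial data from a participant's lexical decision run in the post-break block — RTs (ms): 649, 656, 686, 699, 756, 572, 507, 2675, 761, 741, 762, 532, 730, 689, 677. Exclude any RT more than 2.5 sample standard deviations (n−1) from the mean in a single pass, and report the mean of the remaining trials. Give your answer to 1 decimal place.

672.6 ms

n = 15, ΣRT = 12092, M = 806.133
Σ(x−M)² = 3832183.73; s = √(3832183.73/14) = 523.190
Cutoffs: 806.133 ± 2.5·523.190 → [-501.8, 2114.1]
Outside: 2675 → excluded.
Retained (n=14): Σ = 9417, mean = 9417/14 = 672.643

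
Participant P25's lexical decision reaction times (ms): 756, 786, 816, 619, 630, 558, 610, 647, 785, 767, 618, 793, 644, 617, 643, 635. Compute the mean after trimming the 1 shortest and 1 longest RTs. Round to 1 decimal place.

682.1 ms

Sorted: 558, 610, 617, 618, 619, 630, 635, 643, 644, 647, 756, 767, 785, 786, 793, 816
Drop lowest 1 (558) and highest 1 (816)
Remaining (n=14): Σ = 9550, mean = 9550/14 = 682.143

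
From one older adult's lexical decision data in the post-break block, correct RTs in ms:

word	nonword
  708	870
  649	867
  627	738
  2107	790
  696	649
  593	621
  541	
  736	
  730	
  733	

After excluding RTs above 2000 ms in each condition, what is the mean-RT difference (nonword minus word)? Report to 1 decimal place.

word: exclude 2107
M(word) = 6013/9 = 668.111
M(nonword) = 4535/6 = 755.833
Difference = 755.833 − 668.111 = 87.722 ms

87.7 ms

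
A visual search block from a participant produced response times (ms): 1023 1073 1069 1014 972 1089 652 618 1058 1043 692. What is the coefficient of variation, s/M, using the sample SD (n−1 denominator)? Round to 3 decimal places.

n = 11, Σ = 10303, M = 936.6364
Σ(x−M)² = 342460.545; s = √(342460.545/10) = 185.0569
CV = 185.0569 / 936.6364 = 0.19758

0.198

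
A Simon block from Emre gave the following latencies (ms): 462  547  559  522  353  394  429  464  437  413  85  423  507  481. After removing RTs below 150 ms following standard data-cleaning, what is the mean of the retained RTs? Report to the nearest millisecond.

461 ms

Excluded: 85
Retained (n=13): Σ = 5991
Mean = 5991/13 = 460.8462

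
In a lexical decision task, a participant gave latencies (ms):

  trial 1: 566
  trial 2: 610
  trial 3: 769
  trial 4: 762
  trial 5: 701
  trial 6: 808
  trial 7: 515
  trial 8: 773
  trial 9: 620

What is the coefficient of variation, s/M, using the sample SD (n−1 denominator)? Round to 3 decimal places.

n = 9, Σ = 6124, M = 680.4444
Σ(x−M)² = 88838.222; s = √(88838.222/8) = 105.3792
CV = 105.3792 / 680.4444 = 0.15487

0.155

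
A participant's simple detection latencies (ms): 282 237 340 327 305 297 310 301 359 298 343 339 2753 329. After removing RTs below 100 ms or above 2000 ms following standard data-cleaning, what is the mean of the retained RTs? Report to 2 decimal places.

312.85 ms

Excluded: 2753
Retained (n=13): Σ = 4067
Mean = 4067/13 = 312.8462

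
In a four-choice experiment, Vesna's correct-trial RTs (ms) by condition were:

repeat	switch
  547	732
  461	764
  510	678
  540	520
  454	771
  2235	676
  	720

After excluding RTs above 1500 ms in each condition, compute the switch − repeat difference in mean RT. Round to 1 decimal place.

192.0 ms

repeat: exclude 2235
M(repeat) = 2512/5 = 502.400
M(switch) = 4861/7 = 694.429
Difference = 694.429 − 502.400 = 192.029 ms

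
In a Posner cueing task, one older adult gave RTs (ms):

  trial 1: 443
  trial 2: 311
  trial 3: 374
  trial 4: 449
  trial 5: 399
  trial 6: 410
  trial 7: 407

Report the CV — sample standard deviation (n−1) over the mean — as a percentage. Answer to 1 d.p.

n = 7, Σ = 2793, M = 399.0000
Σ(x−M)² = 12990.000; s = √(12990.000/6) = 46.5296
CV = 46.5296 / 399.0000 = 0.11662 = 11.662%

11.7%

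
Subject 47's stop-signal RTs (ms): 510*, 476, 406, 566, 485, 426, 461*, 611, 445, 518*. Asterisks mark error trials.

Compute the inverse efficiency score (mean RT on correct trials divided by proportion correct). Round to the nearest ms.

Correct trials (n=7): 476, 406, 566, 485, 426, 611, 445
Mean correct RT = 3415/7 = 487.8571 ms
Proportion correct = 7/10
IES = 487.8571 / (7/10) = 696.939 ms

697 ms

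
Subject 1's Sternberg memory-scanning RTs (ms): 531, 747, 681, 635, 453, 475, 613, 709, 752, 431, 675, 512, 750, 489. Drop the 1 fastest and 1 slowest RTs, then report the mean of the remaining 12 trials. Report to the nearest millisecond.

606 ms

Sorted: 431, 453, 475, 489, 512, 531, 613, 635, 675, 681, 709, 747, 750, 752
Drop lowest 1 (431) and highest 1 (752)
Remaining (n=12): Σ = 7270, mean = 7270/12 = 605.833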